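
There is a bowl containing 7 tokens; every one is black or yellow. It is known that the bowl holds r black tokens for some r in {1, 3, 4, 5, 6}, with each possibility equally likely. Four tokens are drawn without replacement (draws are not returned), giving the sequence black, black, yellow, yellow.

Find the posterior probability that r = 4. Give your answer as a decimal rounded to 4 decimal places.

The likelihood of the observed sequence under each hypothesis: P(data | r = 1) = (1/7)(0/6) = 0; P(data | r = 3) = (3/7)(2/6)(4/5)(3/4) = 3/35; P(data | r = 4) = (4/7)(3/6)(3/5)(2/4) = 3/35; P(data | r = 5) = (5/7)(4/6)(2/5)(1/4) = 1/21; P(data | r = 6) = (6/7)(5/6)(1/5)(0/4) = 0.
Multiplying each by its prior: 1/5 · 0 = 0, 1/5 · 3/35 = 3/175, 1/5 · 3/35 = 3/175, 1/5 · 1/21 = 1/105, 1/5 · 0 = 0; with total 23/525.
So P(r = 4 | data) = (3/175) / (23/525) = 9/23.

0.3913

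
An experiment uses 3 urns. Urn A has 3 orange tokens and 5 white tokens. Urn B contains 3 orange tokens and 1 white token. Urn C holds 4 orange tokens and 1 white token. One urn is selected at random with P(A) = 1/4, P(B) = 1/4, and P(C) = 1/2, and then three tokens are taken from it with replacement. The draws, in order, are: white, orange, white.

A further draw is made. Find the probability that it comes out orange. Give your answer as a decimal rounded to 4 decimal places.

0.5490

The likelihood of the observed sequence under each hypothesis: P(data | urn A) = (5/8)(3/8)(5/8) = 0.14648; P(data | urn B) = (1/4)(3/4)(1/4) = 0.046875; P(data | urn C) = (1/5)(4/5)(1/5) = 0.032.
Weighting by the prior gives 1/4 · 0.14648 = 0.036621, 1/4 · 0.046875 = 0.011719, 1/2 · 0.032 = 0.016; with total 0.06434.
The posterior is then P(urn A | data) = 0.56918, P(urn B | data) = 0.18214, P(urn C | data) = 0.24868.
The predictive probability is P(orange next | data) = (3/8)(0.56918) + (3/4)(0.18214) + (4/5)(0.24868) = 0.54899.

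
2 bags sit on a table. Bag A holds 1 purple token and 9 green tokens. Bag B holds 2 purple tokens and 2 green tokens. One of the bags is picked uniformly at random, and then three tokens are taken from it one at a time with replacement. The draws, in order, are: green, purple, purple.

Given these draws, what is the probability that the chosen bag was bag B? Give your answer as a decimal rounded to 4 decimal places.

0.9328

For each hypothesis, P(data | H) works out to: P(data | bag A) = (9/10)(1/10)(1/10) = 0.009; P(data | bag B) = (2/4)(2/4)(2/4) = 0.125.
Weighting by the prior gives 1/2 · 0.009 = 0.0045, 1/2 · 0.125 = 0.0625; with total 0.067.
Hence P(bag B | data) = (0.0625) / (0.067) = 0.93284.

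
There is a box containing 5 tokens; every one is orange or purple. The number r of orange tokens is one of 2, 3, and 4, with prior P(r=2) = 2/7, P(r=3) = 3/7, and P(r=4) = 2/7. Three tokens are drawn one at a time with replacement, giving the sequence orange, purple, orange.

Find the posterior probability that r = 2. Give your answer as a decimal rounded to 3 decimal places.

Under each hypothesis, the probability of the observed sequence is: P(data | r = 2) = (2/5)(3/5)(2/5) = 12/125; P(data | r = 3) = (3/5)(2/5)(3/5) = 18/125; P(data | r = 4) = (4/5)(1/5)(4/5) = 16/125.
The prior-weighted likelihoods are 2/7 · 12/125 = 24/875, 3/7 · 18/125 = 54/875, 2/7 · 16/125 = 32/875; with total 22/175.
By Bayes' rule, P(r = 2 | data) = (24/875) / (22/175) = 12/55.

0.218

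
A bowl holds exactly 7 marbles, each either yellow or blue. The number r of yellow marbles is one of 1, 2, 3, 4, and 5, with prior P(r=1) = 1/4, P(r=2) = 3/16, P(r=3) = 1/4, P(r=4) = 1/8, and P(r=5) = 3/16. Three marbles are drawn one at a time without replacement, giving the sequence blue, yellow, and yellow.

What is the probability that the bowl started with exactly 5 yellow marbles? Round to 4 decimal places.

Compute the likelihood of the observed sequence for each case: P(data | r = 1) = (6/7)(1/6)(0/5) = 0; P(data | r = 2) = (5/7)(2/6)(1/5) = 1/21; P(data | r = 3) = (4/7)(3/6)(2/5) = 4/35; P(data | r = 4) = (3/7)(4/6)(3/5) = 6/35; P(data | r = 5) = (2/7)(5/6)(4/5) = 4/21.
Multiplying each by its prior: 1/4 · 0 = 0, 3/16 · 1/21 = 1/112, 1/4 · 4/35 = 1/35, 1/8 · 6/35 = 3/140, 3/16 · 4/21 = 1/28; with total 53/560.
So P(r = 5 | data) = (1/28) / (53/560) = 20/53.

0.3774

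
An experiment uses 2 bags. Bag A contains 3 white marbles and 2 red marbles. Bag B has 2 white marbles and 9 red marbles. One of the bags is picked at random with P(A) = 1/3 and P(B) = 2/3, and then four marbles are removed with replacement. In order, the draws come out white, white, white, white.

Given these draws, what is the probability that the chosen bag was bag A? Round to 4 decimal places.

Under each hypothesis, the probability of the observed sequence is: P(data | bag A) = (3/5)(3/5)(3/5)(3/5) = 0.1296; P(data | bag B) = (2/11)(2/11)(2/11)(2/11) = 0.0010928.
Weighting by the prior gives 1/3 · 0.1296 = 0.0432, 2/3 · 0.0010928 = 0.00072855; these sum to 0.043929.
Therefore the posterior P(bag A | data) = (0.0432) / (0.043929) = 0.98342.

0.9834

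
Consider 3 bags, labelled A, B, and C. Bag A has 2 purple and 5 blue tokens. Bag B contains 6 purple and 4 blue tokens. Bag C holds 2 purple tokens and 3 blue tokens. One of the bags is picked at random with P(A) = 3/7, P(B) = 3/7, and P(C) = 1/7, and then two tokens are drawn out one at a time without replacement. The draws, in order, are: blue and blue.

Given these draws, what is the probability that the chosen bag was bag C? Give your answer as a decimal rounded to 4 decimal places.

0.1409

Compute the likelihood of the observed sequence for each case: P(data | bag A) = (5/7)(4/6) = 10/21; P(data | bag B) = (4/10)(3/9) = 2/15; P(data | bag C) = (3/5)(2/4) = 3/10.
The prior-weighted likelihoods are 3/7 · 10/21 = 10/49, 3/7 · 2/15 = 2/35, 1/7 · 3/10 = 3/70; these sum to 149/490.
By Bayes' rule, P(bag C | data) = (3/70) / (149/490) = 21/149.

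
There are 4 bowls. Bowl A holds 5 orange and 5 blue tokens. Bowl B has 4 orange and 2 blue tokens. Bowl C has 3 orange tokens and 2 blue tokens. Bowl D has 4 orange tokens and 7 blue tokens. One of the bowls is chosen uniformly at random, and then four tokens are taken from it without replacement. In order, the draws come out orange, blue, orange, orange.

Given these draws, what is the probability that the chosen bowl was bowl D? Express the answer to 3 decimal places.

Under each hypothesis, the probability of the observed sequence is: P(data | bowl A) = (5/10)(5/9)(4/8)(3/7) = 0.059524; P(data | bowl B) = (4/6)(2/5)(3/4)(2/3) = 0.13333; P(data | bowl C) = (3/5)(2/4)(2/3)(1/2) = 0.1; P(data | bowl D) = (4/11)(7/10)(3/9)(2/8) = 0.021212.
Multiplying each by its prior: 1/4 · 0.059524 = 0.014881, 1/4 · 0.13333 = 0.033333, 1/4 · 0.1 = 0.025, 1/4 · 0.021212 = 0.005303; with total 0.078517.
Hence P(bowl D | data) = (0.005303) / (0.078517) = 0.06754.

0.068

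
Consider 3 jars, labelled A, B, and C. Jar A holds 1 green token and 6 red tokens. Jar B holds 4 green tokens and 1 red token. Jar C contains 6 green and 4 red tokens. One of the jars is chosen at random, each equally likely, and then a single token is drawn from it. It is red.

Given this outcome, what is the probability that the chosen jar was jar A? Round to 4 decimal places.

The likelihood of this draw under each hypothesis: P(data | jar A) = (6/7) = 6/7; P(data | jar B) = (1/5) = 1/5; P(data | jar C) = (4/10) = 2/5.
Multiplying each by its prior: 1/3 · 6/7 = 2/7, 1/3 · 1/5 = 1/15, 1/3 · 2/5 = 2/15; these sum to 17/35.
Therefore the posterior P(jar A | data) = (2/7) / (17/35) = 10/17.

0.5882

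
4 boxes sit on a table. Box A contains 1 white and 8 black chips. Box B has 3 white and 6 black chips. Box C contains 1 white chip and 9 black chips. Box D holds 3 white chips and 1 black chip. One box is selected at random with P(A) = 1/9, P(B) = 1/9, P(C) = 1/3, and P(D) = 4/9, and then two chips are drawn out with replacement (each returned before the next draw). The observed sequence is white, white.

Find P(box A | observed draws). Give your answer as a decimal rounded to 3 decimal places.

The likelihood of the observed sequence under each hypothesis: P(data | box A) = (1/9)(1/9) = 0.012346; P(data | box B) = (3/9)(3/9) = 0.11111; P(data | box C) = (1/10)(1/10) = 0.01; P(data | box D) = (3/4)(3/4) = 0.5625.
The prior-weighted likelihoods are 1/9 · 0.012346 = 0.0013717, 1/9 · 0.11111 = 0.012346, 1/3 · 0.01 = 0.0033333, 4/9 · 0.5625 = 0.25; these sum to 0.26705.
Hence P(box A | data) = (0.0013717) / (0.26705) = 0.0051366.

0.005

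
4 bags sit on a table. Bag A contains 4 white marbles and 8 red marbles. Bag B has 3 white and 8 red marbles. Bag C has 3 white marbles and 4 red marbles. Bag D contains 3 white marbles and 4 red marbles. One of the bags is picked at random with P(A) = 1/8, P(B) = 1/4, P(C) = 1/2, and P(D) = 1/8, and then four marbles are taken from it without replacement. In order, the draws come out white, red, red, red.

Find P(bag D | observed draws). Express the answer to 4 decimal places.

0.1076

For each hypothesis, P(data | H) works out to: P(data | bag A) = (4/12)(8/11)(7/10)(6/9) = 0.11313; P(data | bag B) = (3/11)(8/10)(7/9)(6/8) = 0.12727; P(data | bag C) = (3/7)(4/6)(3/5)(2/4) = 0.085714; P(data | bag D) = (3/7)(4/6)(3/5)(2/4) = 0.085714.
Multiplying each by its prior: 1/8 · 0.11313 = 0.014141, 1/4 · 0.12727 = 0.031818, 1/2 · 0.085714 = 0.042857, 1/8 · 0.085714 = 0.010714; these sum to 0.099531.
So P(bag D | data) = (0.010714) / (0.099531) = 0.10765.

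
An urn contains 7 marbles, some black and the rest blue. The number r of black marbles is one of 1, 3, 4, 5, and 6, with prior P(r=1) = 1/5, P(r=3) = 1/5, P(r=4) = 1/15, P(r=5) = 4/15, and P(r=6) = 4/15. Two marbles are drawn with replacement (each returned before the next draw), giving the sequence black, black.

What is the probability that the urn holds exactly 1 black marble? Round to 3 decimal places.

0.010

Compute the likelihood of the observed sequence for each case: P(data | r = 1) = (1/7)(1/7) = 1/49; P(data | r = 3) = (3/7)(3/7) = 9/49; P(data | r = 4) = (4/7)(4/7) = 16/49; P(data | r = 5) = (5/7)(5/7) = 25/49; P(data | r = 6) = (6/7)(6/7) = 36/49.
Multiplying each by its prior: 1/5 · 1/49 = 1/245, 1/5 · 9/49 = 9/245, 1/15 · 16/49 = 16/735, 4/15 · 25/49 = 20/147, 4/15 · 36/49 = 48/245; these sum to 58/147.
Therefore the posterior P(r = 1 | data) = (1/245) / (58/147) = 3/290.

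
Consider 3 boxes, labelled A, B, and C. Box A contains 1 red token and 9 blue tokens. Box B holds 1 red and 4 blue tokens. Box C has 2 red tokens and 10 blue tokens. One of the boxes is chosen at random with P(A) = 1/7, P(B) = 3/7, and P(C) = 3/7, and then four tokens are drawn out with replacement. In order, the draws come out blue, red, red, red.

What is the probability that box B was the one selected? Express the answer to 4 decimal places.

The likelihood of the observed sequence under each hypothesis: P(data | box A) = (9/10)(1/10)(1/10)(1/10) = 0.0009; P(data | box B) = (4/5)(1/5)(1/5)(1/5) = 0.0064; P(data | box C) = (10/12)(2/12)(2/12)(2/12) = 0.003858.
Weighting by the prior gives 1/7 · 0.0009 = 0.00012857, 3/7 · 0.0064 = 0.0027429, 3/7 · 0.003858 = 0.0016534; these sum to 0.0045249.
Hence P(box B | data) = (0.0027429) / (0.0045249) = 0.60617.

0.6062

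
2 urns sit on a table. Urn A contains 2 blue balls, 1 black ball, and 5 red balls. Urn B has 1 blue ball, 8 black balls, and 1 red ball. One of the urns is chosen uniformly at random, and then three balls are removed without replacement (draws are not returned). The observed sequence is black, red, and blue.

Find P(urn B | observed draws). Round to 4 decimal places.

0.2718

For each hypothesis, P(data | H) works out to: P(data | urn A) = (1/8)(5/7)(2/6) = 0.029762; P(data | urn B) = (8/10)(1/9)(1/8) = 0.011111.
Multiplying each by its prior: 1/2 · 0.029762 = 0.014881, 1/2 · 0.011111 = 0.0055556; these sum to 0.020437.
Hence P(urn B | data) = (0.0055556) / (0.020437) = 0.27184.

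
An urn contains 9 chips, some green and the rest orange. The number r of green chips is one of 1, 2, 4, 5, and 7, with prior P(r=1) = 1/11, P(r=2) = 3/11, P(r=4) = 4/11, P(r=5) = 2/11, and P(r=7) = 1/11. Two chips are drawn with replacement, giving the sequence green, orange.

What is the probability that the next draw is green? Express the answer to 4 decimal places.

0.4287

For each hypothesis, P(data | H) works out to: P(data | r = 1) = (1/9)(8/9) = 8/81; P(data | r = 2) = (2/9)(7/9) = 14/81; P(data | r = 4) = (4/9)(5/9) = 20/81; P(data | r = 5) = (5/9)(4/9) = 20/81; P(data | r = 7) = (7/9)(2/9) = 14/81.
Multiplying each by its prior: 1/11 · 8/81 = 8/891, 3/11 · 14/81 = 14/297, 4/11 · 20/81 = 80/891, 2/11 · 20/81 = 40/891, 1/11 · 14/81 = 14/891; with total 184/891.
The posterior is then P(r = 1 | data) = 1/23, P(r = 2 | data) = 21/92, P(r = 4 | data) = 10/23, P(r = 5 | data) = 5/23, P(r = 7 | data) = 7/92.
The predictive probability is P(green next | data) = (1/9)(1/23) + (2/9)(21/92) + (4/9)(10/23) + (5/9)(5/23) + (7/9)(7/92) = 355/828.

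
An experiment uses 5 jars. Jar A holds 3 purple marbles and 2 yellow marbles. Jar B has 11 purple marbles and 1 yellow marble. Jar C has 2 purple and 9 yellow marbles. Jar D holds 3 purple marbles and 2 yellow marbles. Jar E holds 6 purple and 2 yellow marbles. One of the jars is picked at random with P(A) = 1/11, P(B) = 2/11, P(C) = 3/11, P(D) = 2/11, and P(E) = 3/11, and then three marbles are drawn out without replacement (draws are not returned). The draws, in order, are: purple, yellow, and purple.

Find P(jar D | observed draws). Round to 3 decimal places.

0.295

Compute the likelihood of the observed sequence for each case: P(data | jar A) = (3/5)(2/4)(2/3) = 0.2; P(data | jar B) = (11/12)(1/11)(10/10) = 0.083333; P(data | jar C) = (2/11)(9/10)(1/9) = 0.018182; P(data | jar D) = (3/5)(2/4)(2/3) = 0.2; P(data | jar E) = (6/8)(2/7)(5/6) = 0.17857.
Multiplying each by its prior: 1/11 · 0.2 = 0.018182, 2/11 · 0.083333 = 0.015152, 3/11 · 0.018182 = 0.0049587, 2/11 · 0.2 = 0.036364, 3/11 · 0.17857 = 0.048701; summing to 0.12336.
Hence P(jar D | data) = (0.036364) / (0.12336) = 0.29478.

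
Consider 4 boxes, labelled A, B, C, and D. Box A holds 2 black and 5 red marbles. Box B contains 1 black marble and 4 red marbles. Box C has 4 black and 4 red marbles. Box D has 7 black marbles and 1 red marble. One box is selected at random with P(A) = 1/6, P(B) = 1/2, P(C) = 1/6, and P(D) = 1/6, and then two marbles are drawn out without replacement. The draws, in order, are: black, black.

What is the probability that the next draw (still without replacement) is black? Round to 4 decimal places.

0.6882

For each hypothesis, P(data | H) works out to: P(data | box A) = (2/7)(1/6) = 1/21; P(data | box B) = (1/5)(0/4) = 0; P(data | box C) = (4/8)(3/7) = 3/14; P(data | box D) = (7/8)(6/7) = 3/4.
Multiplying each by its prior: 1/6 · 1/21 = 1/126, 1/2 · 0 = 0, 1/6 · 3/14 = 1/28, 1/6 · 3/4 = 1/8; these sum to 85/504.
The posterior is then P(box A | data) = 4/85, P(box B | data) = 0, P(box C | data) = 18/85, P(box D | data) = 63/85.
So P(black next | data) = Σ P(black next | H) P(H | data) = (0)(4/85) + (1/3)(18/85) + (5/6)(63/85) = 117/170.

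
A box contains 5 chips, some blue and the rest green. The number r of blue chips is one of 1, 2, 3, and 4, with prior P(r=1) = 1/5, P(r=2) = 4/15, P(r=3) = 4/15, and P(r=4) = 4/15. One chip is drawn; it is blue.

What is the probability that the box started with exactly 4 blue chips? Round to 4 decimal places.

For each hypothesis, P(data | H) works out to: P(data | r = 1) = (1/5) = 1/5; P(data | r = 2) = (2/5) = 2/5; P(data | r = 3) = (3/5) = 3/5; P(data | r = 4) = (4/5) = 4/5.
Weighting by the prior gives 1/5 · 1/5 = 1/25, 4/15 · 2/5 = 8/75, 4/15 · 3/5 = 4/25, 4/15 · 4/5 = 16/75; with total 13/25.
So P(r = 4 | data) = (16/75) / (13/25) = 16/39.

0.4103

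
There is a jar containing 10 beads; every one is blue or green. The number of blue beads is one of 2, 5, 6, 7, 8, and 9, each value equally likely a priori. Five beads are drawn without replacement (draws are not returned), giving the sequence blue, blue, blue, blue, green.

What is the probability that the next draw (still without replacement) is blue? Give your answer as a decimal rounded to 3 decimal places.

0.724

The likelihood of the observed sequence under each hypothesis: P(data | r = 2) = (2/10)(1/9)(0/8) = 0; P(data | r = 5) = (5/10)(4/9)(3/8)(2/7)(5/6) = 0.019841; P(data | r = 6) = (6/10)(5/9)(4/8)(3/7)(4/6) = 0.047619; P(data | r = 7) = (7/10)(6/9)(5/8)(4/7)(3/6) = 0.083333; P(data | r = 8) = (8/10)(7/9)(6/8)(5/7)(2/6) = 0.11111; P(data | r = 9) = (9/10)(8/9)(7/8)(6/7)(1/6) = 0.1.
The prior-weighted likelihoods are 1/6 · 0 = 0, 1/6 · 0.019841 = 0.0033069, 1/6 · 0.047619 = 0.0079365, 1/6 · 0.083333 = 0.013889, 1/6 · 0.11111 = 0.018519, 1/6 · 0.1 = 0.016667; with total 0.060317.
Dividing through by the total gives posterior P(r = 2 | data) = 0, P(r = 5 | data) = 0.054825, P(r = 6 | data) = 0.13158, P(r = 7 | data) = 0.23026, P(r = 8 | data) = 0.30702, P(r = 9 | data) = 0.27632.
So P(blue next | data) = Σ P(blue next | H) P(H | data) = (1/5)(0.054825) + (2/5)(0.13158) + (3/5)(0.23026) + (4/5)(0.30702) + (1)(0.27632) = 0.72368.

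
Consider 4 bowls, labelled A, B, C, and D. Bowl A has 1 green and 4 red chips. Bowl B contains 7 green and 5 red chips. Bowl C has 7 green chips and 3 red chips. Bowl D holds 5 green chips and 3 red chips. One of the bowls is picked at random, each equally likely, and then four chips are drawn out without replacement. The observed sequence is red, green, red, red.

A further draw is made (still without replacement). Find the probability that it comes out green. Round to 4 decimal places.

Under each hypothesis, the probability of the observed sequence is: P(data | bowl A) = (4/5)(1/4)(3/3)(2/2) = 0.2; P(data | bowl B) = (5/12)(7/11)(4/10)(3/9) = 0.035354; P(data | bowl C) = (3/10)(7/9)(2/8)(1/7) = 0.0083333; P(data | bowl D) = (3/8)(5/7)(2/6)(1/5) = 0.017857.
Multiplying each by its prior: 1/4 · 0.2 = 0.05, 1/4 · 0.035354 = 0.0088384, 1/4 · 0.0083333 = 0.0020833, 1/4 · 0.017857 = 0.0044643; with total 0.065386.
The posterior is then P(bowl A | data) = 0.76469, P(bowl B | data) = 0.13517, P(bowl C | data) = 0.031862, P(bowl D | data) = 0.068276.
Averaging over the posterior, P(green next | data) = (0)(0.76469) + (3/4)(0.13517) + (1)(0.031862) + (1)(0.068276) = 0.20152.

0.2015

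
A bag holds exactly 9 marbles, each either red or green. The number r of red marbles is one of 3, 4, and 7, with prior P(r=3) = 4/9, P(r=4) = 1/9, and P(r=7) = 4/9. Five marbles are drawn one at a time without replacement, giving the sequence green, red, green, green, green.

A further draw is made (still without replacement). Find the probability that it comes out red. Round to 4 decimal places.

Under each hypothesis, the probability of the observed sequence is: P(data | r = 3) = (6/9)(3/8)(5/7)(4/6)(3/5) = 1/14; P(data | r = 4) = (5/9)(4/8)(4/7)(3/6)(2/5) = 2/63; P(data | r = 7) = (2/9)(7/8)(1/7)(0/6) = 0.
Multiplying each by its prior: 4/9 · 1/14 = 2/63, 1/9 · 2/63 = 2/567, 4/9 · 0 = 0; with total 20/567.
Dividing through by the total gives posterior P(r = 3 | data) = 9/10, P(r = 4 | data) = 1/10, P(r = 7 | data) = 0.
Averaging over the posterior, P(red next | data) = (1/2)(9/10) + (3/4)(1/10) = 21/40.

0.5250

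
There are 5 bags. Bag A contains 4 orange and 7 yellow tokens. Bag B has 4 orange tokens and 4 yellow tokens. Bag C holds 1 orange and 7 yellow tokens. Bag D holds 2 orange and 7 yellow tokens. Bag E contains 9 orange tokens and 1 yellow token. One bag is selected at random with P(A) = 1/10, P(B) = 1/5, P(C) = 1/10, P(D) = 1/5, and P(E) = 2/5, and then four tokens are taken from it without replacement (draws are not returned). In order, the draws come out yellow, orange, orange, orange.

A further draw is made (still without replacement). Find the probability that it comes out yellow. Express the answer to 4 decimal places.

For each hypothesis, P(data | H) works out to: P(data | bag A) = (7/11)(4/10)(3/9)(2/8) = 0.021212; P(data | bag B) = (4/8)(4/7)(3/6)(2/5) = 0.057143; P(data | bag C) = (7/8)(1/7)(0/6) = 0; P(data | bag D) = (7/9)(2/8)(1/7)(0/6) = 0; P(data | bag E) = (1/10)(9/9)(8/8)(7/7) = 0.1.
Weighting by the prior gives 1/10 · 0.021212 = 0.0021212, 1/5 · 0.057143 = 0.011429, 1/10 · 0 = 0, 1/5 · 0 = 0, 2/5 · 0.1 = 0.04; with total 0.05355.
Dividing through by the total gives posterior P(bag A | data) = 0.039612, P(bag B | data) = 0.21342, P(bag C | data) = 0, P(bag D | data) = 0, P(bag E | data) = 0.74697.
So P(yellow next | data) = Σ P(yellow next | H) P(H | data) = (6/7)(0.039612) + (3/4)(0.21342) + (0)(0.74697) = 0.19402.

0.1940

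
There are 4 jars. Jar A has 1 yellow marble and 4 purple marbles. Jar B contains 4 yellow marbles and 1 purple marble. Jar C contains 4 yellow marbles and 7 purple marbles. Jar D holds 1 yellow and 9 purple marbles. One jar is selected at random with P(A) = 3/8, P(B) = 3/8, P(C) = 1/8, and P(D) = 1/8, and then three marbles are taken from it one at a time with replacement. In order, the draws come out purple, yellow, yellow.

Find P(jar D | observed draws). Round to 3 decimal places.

0.016

Compute the likelihood of the observed sequence for each case: P(data | jar A) = (4/5)(1/5)(1/5) = 0.032; P(data | jar B) = (1/5)(4/5)(4/5) = 0.128; P(data | jar C) = (7/11)(4/11)(4/11) = 0.084147; P(data | jar D) = (9/10)(1/10)(1/10) = 0.009.
Multiplying each by its prior: 3/8 · 0.032 = 0.012, 3/8 · 0.128 = 0.048, 1/8 · 0.084147 = 0.010518, 1/8 · 0.009 = 0.001125; summing to 0.071643.
Therefore the posterior P(jar D | data) = (0.001125) / (0.071643) = 0.015703.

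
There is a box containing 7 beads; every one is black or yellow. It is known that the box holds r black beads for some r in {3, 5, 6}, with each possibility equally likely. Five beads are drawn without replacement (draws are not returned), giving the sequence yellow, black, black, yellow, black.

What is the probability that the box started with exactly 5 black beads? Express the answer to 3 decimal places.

For each hypothesis, P(data | H) works out to: P(data | r = 3) = (4/7)(3/6)(2/5)(3/4)(1/3) = 1/35; P(data | r = 5) = (2/7)(5/6)(4/5)(1/4)(3/3) = 1/21; P(data | r = 6) = (1/7)(6/6)(5/5)(0/4) = 0.
Multiplying each by its prior: 1/3 · 1/35 = 1/105, 1/3 · 1/21 = 1/63, 1/3 · 0 = 0; with total 8/315.
So P(r = 5 | data) = (1/63) / (8/315) = 5/8.

0.625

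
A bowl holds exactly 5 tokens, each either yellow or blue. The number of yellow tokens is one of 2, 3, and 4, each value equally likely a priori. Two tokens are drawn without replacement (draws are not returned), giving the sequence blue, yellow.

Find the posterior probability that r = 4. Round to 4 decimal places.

0.2500

Compute the likelihood of the observed sequence for each case: P(data | r = 2) = (3/5)(2/4) = 3/10; P(data | r = 3) = (2/5)(3/4) = 3/10; P(data | r = 4) = (1/5)(4/4) = 1/5.
The prior-weighted likelihoods are 1/3 · 3/10 = 1/10, 1/3 · 3/10 = 1/10, 1/3 · 1/5 = 1/15; with total 4/15.
By Bayes' rule, P(r = 4 | data) = (1/15) / (4/15) = 1/4.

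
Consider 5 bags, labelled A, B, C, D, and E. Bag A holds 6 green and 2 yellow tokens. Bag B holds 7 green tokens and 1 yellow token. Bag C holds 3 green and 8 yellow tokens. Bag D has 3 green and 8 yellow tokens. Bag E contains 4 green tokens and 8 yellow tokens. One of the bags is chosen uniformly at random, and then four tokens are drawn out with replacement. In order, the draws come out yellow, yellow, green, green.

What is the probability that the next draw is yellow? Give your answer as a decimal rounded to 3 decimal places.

The likelihood of the observed sequence under each hypothesis: P(data | bag A) = (2/8)(2/8)(6/8)(6/8) = 0.035156; P(data | bag B) = (1/8)(1/8)(7/8)(7/8) = 0.011963; P(data | bag C) = (8/11)(8/11)(3/11)(3/11) = 0.039342; P(data | bag D) = (8/11)(8/11)(3/11)(3/11) = 0.039342; P(data | bag E) = (8/12)(8/12)(4/12)(4/12) = 0.049383.
Weighting by the prior gives 1/5 · 0.035156 = 0.0070313, 1/5 · 0.011963 = 0.0023926, 1/5 · 0.039342 = 0.0078683, 1/5 · 0.039342 = 0.0078683, 1/5 · 0.049383 = 0.0098765; these sum to 0.035037.
Normalising, the posterior is P(bag A | data) = 0.20068, P(bag B | data) = 0.068287, P(bag C | data) = 0.22457, P(bag D | data) = 0.22457, P(bag E | data) = 0.28189.
So P(yellow next | data) = Σ P(yellow next | H) P(H | data) = (1/4)(0.20068) + (1/8)(0.068287) + (8/11)(0.22457) + (8/11)(0.22457) + (2/3)(0.28189) = 0.57328.

0.573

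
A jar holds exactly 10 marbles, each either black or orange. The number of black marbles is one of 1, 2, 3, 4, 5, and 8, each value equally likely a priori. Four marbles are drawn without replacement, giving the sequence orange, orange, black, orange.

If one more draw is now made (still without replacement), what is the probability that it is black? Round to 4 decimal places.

Compute the likelihood of the observed sequence for each case: P(data | r = 1) = (9/10)(8/9)(1/8)(7/7) = 0.1; P(data | r = 2) = (8/10)(7/9)(2/8)(6/7) = 0.13333; P(data | r = 3) = (7/10)(6/9)(3/8)(5/7) = 0.125; P(data | r = 4) = (6/10)(5/9)(4/8)(4/7) = 0.095238; P(data | r = 5) = (5/10)(4/9)(5/8)(3/7) = 0.059524; P(data | r = 8) = (2/10)(1/9)(8/8)(0/7) = 0.
The prior-weighted likelihoods are 1/6 · 0.1 = 0.016667, 1/6 · 0.13333 = 0.022222, 1/6 · 0.125 = 0.020833, 1/6 · 0.095238 = 0.015873, 1/6 · 0.059524 = 0.0099206, 1/6 · 0 = 0; these sum to 0.085516.
Normalising, the posterior is P(r = 1 | data) = 0.1949, P(r = 2 | data) = 0.25986, P(r = 3 | data) = 0.24362, P(r = 4 | data) = 0.18561, P(r = 5 | data) = 0.11601, P(r = 8 | data) = 0.
So P(black next | data) = Σ P(black next | H) P(H | data) = (0)(0.1949) + (1/6)(0.25986) + (1/3)(0.24362) + (1/2)(0.18561) + (2/3)(0.11601) = 0.29466.

0.2947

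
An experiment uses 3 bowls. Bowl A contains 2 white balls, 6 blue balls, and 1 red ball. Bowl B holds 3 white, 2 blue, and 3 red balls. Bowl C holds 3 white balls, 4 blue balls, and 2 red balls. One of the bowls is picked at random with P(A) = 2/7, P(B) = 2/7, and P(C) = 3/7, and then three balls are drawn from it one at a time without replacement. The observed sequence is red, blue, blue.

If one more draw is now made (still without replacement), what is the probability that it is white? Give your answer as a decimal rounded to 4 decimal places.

Under each hypothesis, the probability of the observed sequence is: P(data | bowl A) = (1/9)(6/8)(5/7) = 5/84; P(data | bowl B) = (3/8)(2/7)(1/6) = 1/56; P(data | bowl C) = (2/9)(4/8)(3/7) = 1/21.
Multiplying each by its prior: 2/7 · 5/84 = 5/294, 2/7 · 1/56 = 1/196, 3/7 · 1/21 = 1/49; summing to 25/588.
The posterior is then P(bowl A | data) = 2/5, P(bowl B | data) = 3/25, P(bowl C | data) = 12/25.
So P(white next | data) = Σ P(white next | H) P(H | data) = (1/3)(2/5) + (3/5)(3/25) + (1/2)(12/25) = 167/375.

0.4453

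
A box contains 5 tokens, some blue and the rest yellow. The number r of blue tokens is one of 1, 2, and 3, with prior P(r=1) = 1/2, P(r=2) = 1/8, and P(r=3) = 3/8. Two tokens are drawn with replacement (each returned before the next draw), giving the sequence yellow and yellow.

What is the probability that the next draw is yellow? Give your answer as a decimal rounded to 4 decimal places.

Under each hypothesis, the probability of the observed sequence is: P(data | r = 1) = (4/5)(4/5) = 16/25; P(data | r = 2) = (3/5)(3/5) = 9/25; P(data | r = 3) = (2/5)(2/5) = 4/25.
The prior-weighted likelihoods are 1/2 · 16/25 = 8/25, 1/8 · 9/25 = 9/200, 3/8 · 4/25 = 3/50; summing to 17/40.
Dividing through by the total gives posterior P(r = 1 | data) = 64/85, P(r = 2 | data) = 9/85, P(r = 3 | data) = 12/85.
So P(yellow next | data) = Σ P(yellow next | H) P(H | data) = (4/5)(64/85) + (3/5)(9/85) + (2/5)(12/85) = 307/425.

0.7224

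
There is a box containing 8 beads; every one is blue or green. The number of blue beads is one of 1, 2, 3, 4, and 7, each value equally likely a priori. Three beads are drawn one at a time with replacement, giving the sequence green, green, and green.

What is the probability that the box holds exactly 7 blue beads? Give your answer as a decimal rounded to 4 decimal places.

0.0013

For each hypothesis, P(data | H) works out to: P(data | r = 1) = (7/8)(7/8)(7/8) = 0.66992; P(data | r = 2) = (6/8)(6/8)(6/8) = 0.42188; P(data | r = 3) = (5/8)(5/8)(5/8) = 0.24414; P(data | r = 4) = (4/8)(4/8)(4/8) = 0.125; P(data | r = 7) = (1/8)(1/8)(1/8) = 0.0019531.
Weighting by the prior gives 1/5 · 0.66992 = 0.13398, 1/5 · 0.42188 = 0.084375, 1/5 · 0.24414 = 0.048828, 1/5 · 0.125 = 0.025, 1/5 · 0.0019531 = 0.00039063; summing to 0.29258.
Therefore the posterior P(r = 7 | data) = (0.00039063) / (0.29258) = 0.0013351.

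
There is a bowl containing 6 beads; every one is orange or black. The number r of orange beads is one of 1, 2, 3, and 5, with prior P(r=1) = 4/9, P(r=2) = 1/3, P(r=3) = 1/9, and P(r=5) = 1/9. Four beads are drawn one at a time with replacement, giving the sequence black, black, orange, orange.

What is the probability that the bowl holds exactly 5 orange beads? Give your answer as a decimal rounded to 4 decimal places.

0.0628

The likelihood of the observed sequence under each hypothesis: P(data | r = 1) = (5/6)(5/6)(1/6)(1/6) = 0.01929; P(data | r = 2) = (4/6)(4/6)(2/6)(2/6) = 0.049383; P(data | r = 3) = (3/6)(3/6)(3/6)(3/6) = 0.0625; P(data | r = 5) = (1/6)(1/6)(5/6)(5/6) = 0.01929.
Multiplying each by its prior: 4/9 · 0.01929 = 0.0085734, 1/3 · 0.049383 = 0.016461, 1/9 · 0.0625 = 0.0069444, 1/9 · 0.01929 = 0.0021433; with total 0.034122.
By Bayes' rule, P(r = 5 | data) = (0.0021433) / (0.034122) = 0.062814.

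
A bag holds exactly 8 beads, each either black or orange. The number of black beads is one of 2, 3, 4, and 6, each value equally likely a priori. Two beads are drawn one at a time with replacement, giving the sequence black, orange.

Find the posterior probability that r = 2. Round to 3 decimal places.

0.218

The likelihood of the observed sequence under each hypothesis: P(data | r = 2) = (2/8)(6/8) = 3/16; P(data | r = 3) = (3/8)(5/8) = 15/64; P(data | r = 4) = (4/8)(4/8) = 1/4; P(data | r = 6) = (6/8)(2/8) = 3/16.
Weighting by the prior gives 1/4 · 3/16 = 3/64, 1/4 · 15/64 = 15/256, 1/4 · 1/4 = 1/16, 1/4 · 3/16 = 3/64; summing to 55/256.
By Bayes' rule, P(r = 2 | data) = (3/64) / (55/256) = 12/55.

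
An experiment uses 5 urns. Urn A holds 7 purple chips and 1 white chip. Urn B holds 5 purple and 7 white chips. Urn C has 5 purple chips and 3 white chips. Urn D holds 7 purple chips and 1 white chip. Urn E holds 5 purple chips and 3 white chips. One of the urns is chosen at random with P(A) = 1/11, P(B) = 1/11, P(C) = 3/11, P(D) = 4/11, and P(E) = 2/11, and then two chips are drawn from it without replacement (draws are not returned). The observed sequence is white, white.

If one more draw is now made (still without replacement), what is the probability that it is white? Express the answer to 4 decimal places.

Under each hypothesis, the probability of the observed sequence is: P(data | urn A) = (1/8)(0/7) = 0; P(data | urn B) = (7/12)(6/11) = 0.31818; P(data | urn C) = (3/8)(2/7) = 0.10714; P(data | urn D) = (1/8)(0/7) = 0; P(data | urn E) = (3/8)(2/7) = 0.10714.
Multiplying each by its prior: 1/11 · 0 = 0, 1/11 · 0.31818 = 0.028926, 3/11 · 0.10714 = 0.029221, 4/11 · 0 = 0, 2/11 · 0.10714 = 0.019481; with total 0.077627.
Dividing through by the total gives posterior P(urn A | data) = 0, P(urn B | data) = 0.37262, P(urn C | data) = 0.37643, P(urn D | data) = 0, P(urn E | data) = 0.25095.
Averaging over the posterior, P(white next | data) = (1/2)(0.37262) + (1/6)(0.37643) + (1/6)(0.25095) = 0.29087.

0.2909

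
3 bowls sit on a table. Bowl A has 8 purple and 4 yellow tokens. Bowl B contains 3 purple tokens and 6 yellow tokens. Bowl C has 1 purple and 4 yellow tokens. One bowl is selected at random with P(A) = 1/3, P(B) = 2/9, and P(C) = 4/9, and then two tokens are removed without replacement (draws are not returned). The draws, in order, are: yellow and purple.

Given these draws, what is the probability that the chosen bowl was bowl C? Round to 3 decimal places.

0.395

Under each hypothesis, the probability of the observed sequence is: P(data | bowl A) = (4/12)(8/11) = 8/33; P(data | bowl B) = (6/9)(3/8) = 1/4; P(data | bowl C) = (4/5)(1/4) = 1/5.
Multiplying each by its prior: 1/3 · 8/33 = 8/99, 2/9 · 1/4 = 1/18, 4/9 · 1/5 = 4/45; these sum to 223/990.
Therefore the posterior P(bowl C | data) = (4/45) / (223/990) = 88/223.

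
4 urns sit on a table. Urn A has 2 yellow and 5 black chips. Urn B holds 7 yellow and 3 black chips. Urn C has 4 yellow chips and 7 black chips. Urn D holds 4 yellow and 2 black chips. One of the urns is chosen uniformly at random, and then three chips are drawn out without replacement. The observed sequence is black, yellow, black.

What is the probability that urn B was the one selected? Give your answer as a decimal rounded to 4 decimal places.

0.1202

The likelihood of the observed sequence under each hypothesis: P(data | urn A) = (5/7)(2/6)(4/5) = 0.19048; P(data | urn B) = (3/10)(7/9)(2/8) = 0.058333; P(data | urn C) = (7/11)(4/10)(6/9) = 0.1697; P(data | urn D) = (2/6)(4/5)(1/4) = 0.066667.
The prior-weighted likelihoods are 1/4 · 0.19048 = 0.047619, 1/4 · 0.058333 = 0.014583, 1/4 · 0.1697 = 0.042424, 1/4 · 0.066667 = 0.016667; these sum to 0.12129.
Hence P(urn B | data) = (0.014583) / (0.12129) = 0.12023.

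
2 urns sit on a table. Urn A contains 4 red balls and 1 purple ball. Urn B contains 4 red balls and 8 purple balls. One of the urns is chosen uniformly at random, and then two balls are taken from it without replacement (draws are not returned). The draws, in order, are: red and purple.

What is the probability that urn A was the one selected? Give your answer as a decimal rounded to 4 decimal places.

0.4521

The likelihood of the observed sequence under each hypothesis: P(data | urn A) = (4/5)(1/4) = 1/5; P(data | urn B) = (4/12)(8/11) = 8/33.
Multiplying each by its prior: 1/2 · 1/5 = 1/10, 1/2 · 8/33 = 4/33; these sum to 73/330.
By Bayes' rule, P(urn A | data) = (1/10) / (73/330) = 33/73.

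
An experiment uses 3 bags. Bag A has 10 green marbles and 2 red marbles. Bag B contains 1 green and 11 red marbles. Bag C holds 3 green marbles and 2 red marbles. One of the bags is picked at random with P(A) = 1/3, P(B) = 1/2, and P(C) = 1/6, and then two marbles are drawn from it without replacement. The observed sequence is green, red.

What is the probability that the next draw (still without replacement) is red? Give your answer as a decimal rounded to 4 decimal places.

0.4458

Under each hypothesis, the probability of the observed sequence is: P(data | bag A) = (10/12)(2/11) = 0.15152; P(data | bag B) = (1/12)(11/11) = 0.083333; P(data | bag C) = (3/5)(2/4) = 0.3.
Multiplying each by its prior: 1/3 · 0.15152 = 0.050505, 1/2 · 0.083333 = 0.041667, 1/6 · 0.3 = 0.05; summing to 0.14217.
The posterior is then P(bag A | data) = 0.35524, P(bag B | data) = 0.29307, P(bag C | data) = 0.35169.
So P(red next | data) = Σ P(red next | H) P(H | data) = (1/10)(0.35524) + (1)(0.29307) + (1/3)(0.35169) = 0.44583.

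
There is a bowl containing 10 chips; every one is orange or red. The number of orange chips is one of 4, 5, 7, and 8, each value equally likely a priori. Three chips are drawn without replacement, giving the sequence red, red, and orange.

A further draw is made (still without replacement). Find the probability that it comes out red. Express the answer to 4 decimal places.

0.4224

The likelihood of the observed sequence under each hypothesis: P(data | r = 4) = (6/10)(5/9)(4/8) = 0.16667; P(data | r = 5) = (5/10)(4/9)(5/8) = 0.13889; P(data | r = 7) = (3/10)(2/9)(7/8) = 0.058333; P(data | r = 8) = (2/10)(1/9)(8/8) = 0.022222.
The prior-weighted likelihoods are 1/4 · 0.16667 = 0.041667, 1/4 · 0.13889 = 0.034722, 1/4 · 0.058333 = 0.014583, 1/4 · 0.022222 = 0.0055556; these sum to 0.096528.
Normalising, the posterior is P(r = 4 | data) = 0.43165, P(r = 5 | data) = 0.35971, P(r = 7 | data) = 0.15108, P(r = 8 | data) = 0.057554.
Averaging over the posterior, P(red next | data) = (4/7)(0.43165) + (3/7)(0.35971) + (1/7)(0.15108) + (0)(0.057554) = 0.4224.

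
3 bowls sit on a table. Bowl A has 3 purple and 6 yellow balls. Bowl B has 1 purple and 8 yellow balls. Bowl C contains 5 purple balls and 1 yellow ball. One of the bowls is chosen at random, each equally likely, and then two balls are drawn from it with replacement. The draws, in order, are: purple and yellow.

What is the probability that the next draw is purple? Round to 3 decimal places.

0.437

For each hypothesis, P(data | H) works out to: P(data | bowl A) = (3/9)(6/9) = 2/9; P(data | bowl B) = (1/9)(8/9) = 8/81; P(data | bowl C) = (5/6)(1/6) = 5/36.
The prior-weighted likelihoods are 1/3 · 2/9 = 2/27, 1/3 · 8/81 = 8/243, 1/3 · 5/36 = 5/108; with total 149/972.
The posterior is then P(bowl A | data) = 0.48322, P(bowl B | data) = 0.21477, P(bowl C | data) = 0.30201.
Averaging over the posterior, P(purple next | data) = (1/3)(0.48322) + (1/9)(0.21477) + (5/6)(0.30201) = 0.43661.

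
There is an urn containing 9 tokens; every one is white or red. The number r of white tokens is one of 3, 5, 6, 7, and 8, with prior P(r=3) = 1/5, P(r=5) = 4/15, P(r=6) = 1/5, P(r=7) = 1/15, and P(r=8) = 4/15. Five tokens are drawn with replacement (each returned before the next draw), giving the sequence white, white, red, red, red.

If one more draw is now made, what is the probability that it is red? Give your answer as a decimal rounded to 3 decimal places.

For each hypothesis, P(data | H) works out to: P(data | r = 3) = (3/9)(3/9)(6/9)(6/9)(6/9) = 0.032922; P(data | r = 5) = (5/9)(5/9)(4/9)(4/9)(4/9) = 0.027096; P(data | r = 6) = (6/9)(6/9)(3/9)(3/9)(3/9) = 0.016461; P(data | r = 7) = (7/9)(7/9)(2/9)(2/9)(2/9) = 0.0066386; P(data | r = 8) = (8/9)(8/9)(1/9)(1/9)(1/9) = 0.0010838.
The prior-weighted likelihoods are 1/5 · 0.032922 = 0.0065844, 4/15 · 0.027096 = 0.0072256, 1/5 · 0.016461 = 0.0032922, 1/15 · 0.0066386 = 0.00044257, 4/15 · 0.0010838 = 0.00028903; these sum to 0.017834.
The posterior is then P(r = 3 | data) = 0.36921, P(r = 5 | data) = 0.40517, P(r = 6 | data) = 0.1846, P(r = 7 | data) = 0.024816, P(r = 8 | data) = 0.016207.
So P(red next | data) = Σ P(red next | H) P(H | data) = (2/3)(0.36921) + (4/9)(0.40517) + (1/3)(0.1846) + (2/9)(0.024816) + (1/9)(0.016207) = 0.49506.

0.495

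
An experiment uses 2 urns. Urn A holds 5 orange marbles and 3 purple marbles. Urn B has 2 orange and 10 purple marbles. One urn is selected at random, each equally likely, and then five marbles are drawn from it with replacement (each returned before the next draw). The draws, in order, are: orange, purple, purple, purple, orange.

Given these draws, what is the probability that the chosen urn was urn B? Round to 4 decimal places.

0.4383

Compute the likelihood of the observed sequence for each case: P(data | urn A) = (5/8)(3/8)(3/8)(3/8)(5/8) = 0.020599; P(data | urn B) = (2/12)(10/12)(10/12)(10/12)(2/12) = 0.016075.
The prior-weighted likelihoods are 1/2 · 0.020599 = 0.0103, 1/2 · 0.016075 = 0.0080376; with total 0.018337.
By Bayes' rule, P(urn B | data) = (0.0080376) / (0.018337) = 0.43832.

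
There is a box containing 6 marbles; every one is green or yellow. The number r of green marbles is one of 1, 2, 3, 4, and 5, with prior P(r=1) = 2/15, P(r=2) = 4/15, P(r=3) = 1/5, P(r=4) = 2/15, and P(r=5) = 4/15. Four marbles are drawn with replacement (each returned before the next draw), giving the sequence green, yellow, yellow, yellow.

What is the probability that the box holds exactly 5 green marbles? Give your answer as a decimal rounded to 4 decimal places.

Under each hypothesis, the probability of the observed sequence is: P(data | r = 1) = (1/6)(5/6)(5/6)(5/6) = 0.096451; P(data | r = 2) = (2/6)(4/6)(4/6)(4/6) = 0.098765; P(data | r = 3) = (3/6)(3/6)(3/6)(3/6) = 0.0625; P(data | r = 4) = (4/6)(2/6)(2/6)(2/6) = 0.024691; P(data | r = 5) = (5/6)(1/6)(1/6)(1/6) = 0.003858.
Weighting by the prior gives 2/15 · 0.096451 = 0.01286, 4/15 · 0.098765 = 0.026337, 1/5 · 0.0625 = 0.0125, 2/15 · 0.024691 = 0.0032922, 4/15 · 0.003858 = 0.0010288; these sum to 0.056019.
Hence P(r = 5 | data) = (0.0010288) / (0.056019) = 0.018365.

0.0184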